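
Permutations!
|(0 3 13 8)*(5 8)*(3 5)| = |(0 5 8)(3 13)| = 6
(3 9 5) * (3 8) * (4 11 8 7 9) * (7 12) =(3 4 11 8)(5 12 7 9) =[0, 1, 2, 4, 11, 12, 6, 9, 3, 5, 10, 8, 7]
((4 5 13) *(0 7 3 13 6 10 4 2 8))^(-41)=(0 7 3 13 2 8)(4 10 6 5)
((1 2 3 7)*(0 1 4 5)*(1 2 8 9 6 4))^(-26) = (0 1 4 3 9)(2 8 5 7 6)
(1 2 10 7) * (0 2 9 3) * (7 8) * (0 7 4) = (0 2 10 8 4)(1 9 3 7) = [2, 9, 10, 7, 0, 5, 6, 1, 4, 3, 8]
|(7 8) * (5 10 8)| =4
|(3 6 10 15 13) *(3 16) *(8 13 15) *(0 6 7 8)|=|(0 6 10)(3 7 8 13 16)|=15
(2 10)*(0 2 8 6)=[2, 1, 10, 3, 4, 5, 0, 7, 6, 9, 8]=(0 2 10 8 6)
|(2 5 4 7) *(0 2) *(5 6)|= 6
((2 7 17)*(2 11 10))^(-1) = ((2 7 17 11 10))^(-1) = (2 10 11 17 7)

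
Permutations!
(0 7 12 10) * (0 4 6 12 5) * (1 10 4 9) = (0 7 5)(1 10 9)(4 6 12) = [7, 10, 2, 3, 6, 0, 12, 5, 8, 1, 9, 11, 4]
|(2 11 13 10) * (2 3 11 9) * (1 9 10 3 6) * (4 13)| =|(1 9 2 10 6)(3 11 4 13)| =20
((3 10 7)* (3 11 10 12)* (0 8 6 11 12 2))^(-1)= (0 2 3 12 7 10 11 6 8)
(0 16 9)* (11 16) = (0 11 16 9) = [11, 1, 2, 3, 4, 5, 6, 7, 8, 0, 10, 16, 12, 13, 14, 15, 9]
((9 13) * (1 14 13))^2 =(1 13)(9 14)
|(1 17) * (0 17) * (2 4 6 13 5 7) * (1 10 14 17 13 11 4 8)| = |(0 13 5 7 2 8 1)(4 6 11)(10 14 17)| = 21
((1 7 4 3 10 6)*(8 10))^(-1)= (1 6 10 8 3 4 7)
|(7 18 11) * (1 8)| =6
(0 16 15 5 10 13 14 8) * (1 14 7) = [16, 14, 2, 3, 4, 10, 6, 1, 0, 9, 13, 11, 12, 7, 8, 5, 15] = (0 16 15 5 10 13 7 1 14 8)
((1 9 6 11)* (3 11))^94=(1 11 3 6 9)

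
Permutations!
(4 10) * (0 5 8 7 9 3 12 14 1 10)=(0 5 8 7 9 3 12 14 1 10 4)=[5, 10, 2, 12, 0, 8, 6, 9, 7, 3, 4, 11, 14, 13, 1]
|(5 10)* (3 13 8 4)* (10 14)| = |(3 13 8 4)(5 14 10)| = 12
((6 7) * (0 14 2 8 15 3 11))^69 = ((0 14 2 8 15 3 11)(6 7))^69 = (0 11 3 15 8 2 14)(6 7)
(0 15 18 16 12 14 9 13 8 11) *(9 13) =[15, 1, 2, 3, 4, 5, 6, 7, 11, 9, 10, 0, 14, 8, 13, 18, 12, 17, 16] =(0 15 18 16 12 14 13 8 11)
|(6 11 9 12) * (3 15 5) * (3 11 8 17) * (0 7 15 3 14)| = |(0 7 15 5 11 9 12 6 8 17 14)| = 11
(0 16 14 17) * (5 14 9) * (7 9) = (0 16 7 9 5 14 17) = [16, 1, 2, 3, 4, 14, 6, 9, 8, 5, 10, 11, 12, 13, 17, 15, 7, 0]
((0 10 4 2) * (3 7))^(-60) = (10)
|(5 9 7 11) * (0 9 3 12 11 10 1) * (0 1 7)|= 4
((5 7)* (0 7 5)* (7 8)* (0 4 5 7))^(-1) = (0 8)(4 7 5)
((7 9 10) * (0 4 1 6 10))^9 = ((0 4 1 6 10 7 9))^9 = (0 1 10 9 4 6 7)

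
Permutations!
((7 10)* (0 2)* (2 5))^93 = ((0 5 2)(7 10))^93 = (7 10)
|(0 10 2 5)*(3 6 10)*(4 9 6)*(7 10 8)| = 10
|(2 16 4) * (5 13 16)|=5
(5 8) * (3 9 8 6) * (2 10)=(2 10)(3 9 8 5 6)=[0, 1, 10, 9, 4, 6, 3, 7, 5, 8, 2]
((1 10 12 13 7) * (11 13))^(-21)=(1 11)(7 12)(10 13)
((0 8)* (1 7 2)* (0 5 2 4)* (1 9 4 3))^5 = (0 4 9 2 5 8)(1 3 7) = ((0 8 5 2 9 4)(1 7 3))^5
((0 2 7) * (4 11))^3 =((0 2 7)(4 11))^3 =(4 11)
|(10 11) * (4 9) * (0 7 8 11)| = |(0 7 8 11 10)(4 9)| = 10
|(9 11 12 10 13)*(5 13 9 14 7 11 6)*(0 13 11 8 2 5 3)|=|(0 13 14 7 8 2 5 11 12 10 9 6 3)|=13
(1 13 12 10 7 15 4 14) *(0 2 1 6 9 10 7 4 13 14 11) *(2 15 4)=(0 15 13 12 7 4 11)(1 14 6 9 10 2)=[15, 14, 1, 3, 11, 5, 9, 4, 8, 10, 2, 0, 7, 12, 6, 13]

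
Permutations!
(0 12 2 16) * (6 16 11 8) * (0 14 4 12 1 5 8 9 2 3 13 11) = (0 1 5 8 6 16 14 4 12 3 13 11 9 2) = [1, 5, 0, 13, 12, 8, 16, 7, 6, 2, 10, 9, 3, 11, 4, 15, 14]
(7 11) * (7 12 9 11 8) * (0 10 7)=(0 10 7 8)(9 11 12)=[10, 1, 2, 3, 4, 5, 6, 8, 0, 11, 7, 12, 9]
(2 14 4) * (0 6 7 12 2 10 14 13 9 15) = (0 6 7 12 2 13 9 15)(4 10 14) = [6, 1, 13, 3, 10, 5, 7, 12, 8, 15, 14, 11, 2, 9, 4, 0]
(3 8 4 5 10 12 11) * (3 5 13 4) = (3 8)(4 13)(5 10 12 11) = [0, 1, 2, 8, 13, 10, 6, 7, 3, 9, 12, 5, 11, 4]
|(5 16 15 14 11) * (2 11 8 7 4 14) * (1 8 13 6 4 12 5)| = 36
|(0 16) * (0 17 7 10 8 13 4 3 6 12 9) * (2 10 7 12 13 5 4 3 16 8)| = |(0 8 5 4 16 17 12 9)(2 10)(3 6 13)| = 24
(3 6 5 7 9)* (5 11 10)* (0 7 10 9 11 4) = [7, 1, 2, 6, 0, 10, 4, 11, 8, 3, 5, 9] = (0 7 11 9 3 6 4)(5 10)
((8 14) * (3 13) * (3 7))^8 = (14)(3 7 13)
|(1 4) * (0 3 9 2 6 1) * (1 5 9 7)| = 20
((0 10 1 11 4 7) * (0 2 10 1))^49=((0 1 11 4 7 2 10))^49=(11)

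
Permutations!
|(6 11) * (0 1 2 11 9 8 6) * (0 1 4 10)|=3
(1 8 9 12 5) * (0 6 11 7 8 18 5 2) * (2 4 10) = (0 6 11 7 8 9 12 4 10 2)(1 18 5) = [6, 18, 0, 3, 10, 1, 11, 8, 9, 12, 2, 7, 4, 13, 14, 15, 16, 17, 5]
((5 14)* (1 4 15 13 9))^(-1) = (1 9 13 15 4)(5 14)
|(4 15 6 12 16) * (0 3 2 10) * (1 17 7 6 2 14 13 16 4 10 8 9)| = 30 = |(0 3 14 13 16 10)(1 17 7 6 12 4 15 2 8 9)|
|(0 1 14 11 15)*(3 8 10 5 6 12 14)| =11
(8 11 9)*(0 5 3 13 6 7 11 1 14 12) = (0 5 3 13 6 7 11 9 8 1 14 12) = [5, 14, 2, 13, 4, 3, 7, 11, 1, 8, 10, 9, 0, 6, 12]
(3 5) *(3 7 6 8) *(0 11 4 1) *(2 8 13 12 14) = [11, 0, 8, 5, 1, 7, 13, 6, 3, 9, 10, 4, 14, 12, 2] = (0 11 4 1)(2 8 3 5 7 6 13 12 14)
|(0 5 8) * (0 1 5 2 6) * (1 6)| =|(0 2 1 5 8 6)| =6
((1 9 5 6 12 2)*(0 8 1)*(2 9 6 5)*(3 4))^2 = (0 1 12 2 8 6 9)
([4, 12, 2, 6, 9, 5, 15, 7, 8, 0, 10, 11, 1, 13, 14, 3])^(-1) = [9, 12, 2, 15, 0, 5, 3, 7, 8, 4, 10, 11, 1, 13, 14, 6]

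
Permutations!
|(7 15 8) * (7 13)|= 4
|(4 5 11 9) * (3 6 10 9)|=7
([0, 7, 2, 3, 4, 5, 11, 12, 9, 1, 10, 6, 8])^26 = [0, 7, 2, 3, 4, 5, 6, 12, 9, 1, 10, 11, 8]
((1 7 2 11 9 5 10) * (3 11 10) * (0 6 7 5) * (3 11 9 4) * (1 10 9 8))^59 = (0 9 2 7 6)(1 8 3 4 11 5) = ((0 6 7 2 9)(1 5 11 4 3 8))^59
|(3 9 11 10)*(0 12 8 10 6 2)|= 9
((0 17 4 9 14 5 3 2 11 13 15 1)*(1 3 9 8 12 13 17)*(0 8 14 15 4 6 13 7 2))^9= ((0 1 8 12 7 2 11 17 6 13 4 14 5 9 15 3))^9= (0 13 8 14 7 9 11 3 6 1 4 12 5 2 15 17)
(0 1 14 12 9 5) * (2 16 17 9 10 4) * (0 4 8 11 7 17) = [1, 14, 16, 3, 2, 4, 6, 17, 11, 5, 8, 7, 10, 13, 12, 15, 0, 9] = (0 1 14 12 10 8 11 7 17 9 5 4 2 16)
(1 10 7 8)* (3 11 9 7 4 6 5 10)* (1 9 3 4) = (1 4 6 5 10)(3 11)(7 8 9) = [0, 4, 2, 11, 6, 10, 5, 8, 9, 7, 1, 3]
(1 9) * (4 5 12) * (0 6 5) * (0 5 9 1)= (0 6 9)(4 5 12)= [6, 1, 2, 3, 5, 12, 9, 7, 8, 0, 10, 11, 4]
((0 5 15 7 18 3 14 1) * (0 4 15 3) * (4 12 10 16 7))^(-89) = ((0 5 3 14 1 12 10 16 7 18)(4 15))^(-89) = (0 5 3 14 1 12 10 16 7 18)(4 15)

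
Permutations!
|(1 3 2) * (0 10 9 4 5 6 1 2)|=8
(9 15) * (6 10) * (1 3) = [0, 3, 2, 1, 4, 5, 10, 7, 8, 15, 6, 11, 12, 13, 14, 9] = (1 3)(6 10)(9 15)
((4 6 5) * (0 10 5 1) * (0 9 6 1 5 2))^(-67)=((0 10 2)(1 9 6 5 4))^(-67)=(0 2 10)(1 5 9 4 6)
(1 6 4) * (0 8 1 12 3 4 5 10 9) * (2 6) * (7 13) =(0 8 1 2 6 5 10 9)(3 4 12)(7 13) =[8, 2, 6, 4, 12, 10, 5, 13, 1, 0, 9, 11, 3, 7]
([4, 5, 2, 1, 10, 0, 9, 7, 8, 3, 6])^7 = (0 5 1 3 9 6 10 4)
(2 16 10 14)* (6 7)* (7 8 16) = (2 7 6 8 16 10 14) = [0, 1, 7, 3, 4, 5, 8, 6, 16, 9, 14, 11, 12, 13, 2, 15, 10]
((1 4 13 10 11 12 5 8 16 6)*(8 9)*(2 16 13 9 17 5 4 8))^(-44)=(17)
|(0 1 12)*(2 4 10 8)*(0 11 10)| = |(0 1 12 11 10 8 2 4)| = 8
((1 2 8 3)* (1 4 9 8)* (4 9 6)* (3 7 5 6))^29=((1 2)(3 9 8 7 5 6 4))^29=(1 2)(3 9 8 7 5 6 4)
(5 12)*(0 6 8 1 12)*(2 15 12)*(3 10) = (0 6 8 1 2 15 12 5)(3 10) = [6, 2, 15, 10, 4, 0, 8, 7, 1, 9, 3, 11, 5, 13, 14, 12]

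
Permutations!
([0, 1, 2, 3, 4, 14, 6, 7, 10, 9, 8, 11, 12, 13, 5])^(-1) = [0, 1, 2, 3, 4, 14, 6, 7, 10, 9, 8, 11, 12, 13, 5]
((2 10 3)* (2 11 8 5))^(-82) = (2 3 8)(5 10 11)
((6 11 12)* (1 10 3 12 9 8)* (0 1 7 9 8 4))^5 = (0 6 4 12 9 3 7 10 8 1 11)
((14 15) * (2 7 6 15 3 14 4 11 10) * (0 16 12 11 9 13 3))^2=((0 16 12 11 10 2 7 6 15 4 9 13 3 14))^2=(0 12 10 7 15 9 3)(2 6 4 13 14 16 11)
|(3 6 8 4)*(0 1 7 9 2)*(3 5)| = |(0 1 7 9 2)(3 6 8 4 5)| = 5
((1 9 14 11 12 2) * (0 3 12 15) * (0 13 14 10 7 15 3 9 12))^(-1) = (0 3 11 14 13 15 7 10 9)(1 2 12)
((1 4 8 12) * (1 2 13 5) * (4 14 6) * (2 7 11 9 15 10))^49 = (1 11)(2 8)(4 10)(5 7)(6 15)(9 14)(12 13)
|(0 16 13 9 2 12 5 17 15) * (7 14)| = 18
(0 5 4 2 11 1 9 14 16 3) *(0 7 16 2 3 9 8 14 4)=(0 5)(1 8 14 2 11)(3 7 16 9 4)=[5, 8, 11, 7, 3, 0, 6, 16, 14, 4, 10, 1, 12, 13, 2, 15, 9]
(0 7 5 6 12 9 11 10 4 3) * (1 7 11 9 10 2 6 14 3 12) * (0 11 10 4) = [10, 7, 6, 11, 12, 14, 1, 5, 8, 9, 0, 2, 4, 13, 3] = (0 10)(1 7 5 14 3 11 2 6)(4 12)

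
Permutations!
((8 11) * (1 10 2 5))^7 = (1 5 2 10)(8 11)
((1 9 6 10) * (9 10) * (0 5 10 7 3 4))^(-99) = ((0 5 10 1 7 3 4)(6 9))^(-99) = (0 4 3 7 1 10 5)(6 9)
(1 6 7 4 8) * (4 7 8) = (1 6 8) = [0, 6, 2, 3, 4, 5, 8, 7, 1]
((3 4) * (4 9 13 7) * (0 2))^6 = (3 9 13 7 4)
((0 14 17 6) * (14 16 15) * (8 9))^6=((0 16 15 14 17 6)(8 9))^6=(17)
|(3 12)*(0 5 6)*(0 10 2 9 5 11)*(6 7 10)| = |(0 11)(2 9 5 7 10)(3 12)| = 10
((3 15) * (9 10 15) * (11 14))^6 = (3 10)(9 15)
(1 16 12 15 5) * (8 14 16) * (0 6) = (0 6)(1 8 14 16 12 15 5) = [6, 8, 2, 3, 4, 1, 0, 7, 14, 9, 10, 11, 15, 13, 16, 5, 12]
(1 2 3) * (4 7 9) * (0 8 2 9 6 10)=(0 8 2 3 1 9 4 7 6 10)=[8, 9, 3, 1, 7, 5, 10, 6, 2, 4, 0]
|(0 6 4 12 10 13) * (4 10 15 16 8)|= 20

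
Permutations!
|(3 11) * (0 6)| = |(0 6)(3 11)| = 2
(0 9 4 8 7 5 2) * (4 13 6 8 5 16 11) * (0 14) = [9, 1, 14, 3, 5, 2, 8, 16, 7, 13, 10, 4, 12, 6, 0, 15, 11] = (0 9 13 6 8 7 16 11 4 5 2 14)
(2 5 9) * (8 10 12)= (2 5 9)(8 10 12)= [0, 1, 5, 3, 4, 9, 6, 7, 10, 2, 12, 11, 8]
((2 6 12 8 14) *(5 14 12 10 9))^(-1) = (2 14 5 9 10 6)(8 12)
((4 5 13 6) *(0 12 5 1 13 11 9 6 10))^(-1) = (0 10 13 1 4 6 9 11 5 12)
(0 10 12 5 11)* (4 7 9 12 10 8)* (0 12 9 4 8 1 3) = (0 1 3)(4 7)(5 11 12) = [1, 3, 2, 0, 7, 11, 6, 4, 8, 9, 10, 12, 5]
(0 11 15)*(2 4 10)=(0 11 15)(2 4 10)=[11, 1, 4, 3, 10, 5, 6, 7, 8, 9, 2, 15, 12, 13, 14, 0]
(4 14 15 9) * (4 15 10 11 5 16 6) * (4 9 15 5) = [0, 1, 2, 3, 14, 16, 9, 7, 8, 5, 11, 4, 12, 13, 10, 15, 6] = (4 14 10 11)(5 16 6 9)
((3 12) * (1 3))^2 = (1 12 3) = ((1 3 12))^2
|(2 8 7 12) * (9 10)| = 4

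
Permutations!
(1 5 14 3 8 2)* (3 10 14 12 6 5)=(1 3 8 2)(5 12 6)(10 14)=[0, 3, 1, 8, 4, 12, 5, 7, 2, 9, 14, 11, 6, 13, 10]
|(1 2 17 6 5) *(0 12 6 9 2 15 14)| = |(0 12 6 5 1 15 14)(2 17 9)| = 21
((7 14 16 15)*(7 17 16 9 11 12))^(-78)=(17)(7 9 12 14 11)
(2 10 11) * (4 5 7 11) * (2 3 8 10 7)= [0, 1, 7, 8, 5, 2, 6, 11, 10, 9, 4, 3]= (2 7 11 3 8 10 4 5)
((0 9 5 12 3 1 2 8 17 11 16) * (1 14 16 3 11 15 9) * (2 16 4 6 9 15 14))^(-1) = (0 16 1)(2 3 11 12 5 9 6 4 14 17 8)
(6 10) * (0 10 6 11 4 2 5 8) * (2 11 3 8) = (0 10 3 8)(2 5)(4 11) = [10, 1, 5, 8, 11, 2, 6, 7, 0, 9, 3, 4]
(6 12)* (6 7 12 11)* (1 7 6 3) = (1 7 12 6 11 3) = [0, 7, 2, 1, 4, 5, 11, 12, 8, 9, 10, 3, 6]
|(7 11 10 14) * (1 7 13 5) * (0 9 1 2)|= 10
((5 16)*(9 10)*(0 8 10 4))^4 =((0 8 10 9 4)(5 16))^4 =(16)(0 4 9 10 8)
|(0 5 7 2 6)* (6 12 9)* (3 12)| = 8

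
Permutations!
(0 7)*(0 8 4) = (0 7 8 4) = [7, 1, 2, 3, 0, 5, 6, 8, 4]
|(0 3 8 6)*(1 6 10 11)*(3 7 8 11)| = 8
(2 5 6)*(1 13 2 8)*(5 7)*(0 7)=(0 7 5 6 8 1 13 2)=[7, 13, 0, 3, 4, 6, 8, 5, 1, 9, 10, 11, 12, 2]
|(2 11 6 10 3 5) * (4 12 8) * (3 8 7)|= |(2 11 6 10 8 4 12 7 3 5)|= 10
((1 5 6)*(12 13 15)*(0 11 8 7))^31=((0 11 8 7)(1 5 6)(12 13 15))^31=(0 7 8 11)(1 5 6)(12 13 15)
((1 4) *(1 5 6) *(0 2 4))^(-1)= ((0 2 4 5 6 1))^(-1)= (0 1 6 5 4 2)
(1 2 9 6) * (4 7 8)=(1 2 9 6)(4 7 8)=[0, 2, 9, 3, 7, 5, 1, 8, 4, 6]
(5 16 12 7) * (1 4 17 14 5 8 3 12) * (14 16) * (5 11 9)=(1 4 17 16)(3 12 7 8)(5 14 11 9)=[0, 4, 2, 12, 17, 14, 6, 8, 3, 5, 10, 9, 7, 13, 11, 15, 1, 16]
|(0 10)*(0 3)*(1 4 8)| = |(0 10 3)(1 4 8)| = 3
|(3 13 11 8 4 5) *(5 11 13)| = 6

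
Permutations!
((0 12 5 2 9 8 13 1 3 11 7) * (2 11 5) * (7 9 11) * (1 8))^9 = ((0 12 2 11 9 1 3 5 7)(8 13))^9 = (8 13)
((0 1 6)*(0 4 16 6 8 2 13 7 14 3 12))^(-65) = ((0 1 8 2 13 7 14 3 12)(4 16 6))^(-65) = (0 3 7 2 1 12 14 13 8)(4 16 6)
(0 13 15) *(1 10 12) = (0 13 15)(1 10 12) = [13, 10, 2, 3, 4, 5, 6, 7, 8, 9, 12, 11, 1, 15, 14, 0]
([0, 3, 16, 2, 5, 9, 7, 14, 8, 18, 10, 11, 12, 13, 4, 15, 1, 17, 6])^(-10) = (1 2)(3 16)(4 6 5 7 9 14 18)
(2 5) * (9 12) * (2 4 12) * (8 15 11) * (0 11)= (0 11 8 15)(2 5 4 12 9)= [11, 1, 5, 3, 12, 4, 6, 7, 15, 2, 10, 8, 9, 13, 14, 0]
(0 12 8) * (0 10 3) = (0 12 8 10 3) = [12, 1, 2, 0, 4, 5, 6, 7, 10, 9, 3, 11, 8]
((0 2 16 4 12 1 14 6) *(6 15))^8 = (0 6 15 14 1 12 4 16 2)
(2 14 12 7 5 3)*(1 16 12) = (1 16 12 7 5 3 2 14) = [0, 16, 14, 2, 4, 3, 6, 5, 8, 9, 10, 11, 7, 13, 1, 15, 12]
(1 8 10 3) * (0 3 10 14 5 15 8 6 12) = (0 3 1 6 12)(5 15 8 14) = [3, 6, 2, 1, 4, 15, 12, 7, 14, 9, 10, 11, 0, 13, 5, 8]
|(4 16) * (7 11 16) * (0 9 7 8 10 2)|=|(0 9 7 11 16 4 8 10 2)|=9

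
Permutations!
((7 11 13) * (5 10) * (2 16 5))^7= (2 10 5 16)(7 11 13)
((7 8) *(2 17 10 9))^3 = ((2 17 10 9)(7 8))^3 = (2 9 10 17)(7 8)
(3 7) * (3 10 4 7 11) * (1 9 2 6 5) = (1 9 2 6 5)(3 11)(4 7 10) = [0, 9, 6, 11, 7, 1, 5, 10, 8, 2, 4, 3]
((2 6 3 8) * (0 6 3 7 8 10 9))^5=(0 3 7 9 2 6 10 8)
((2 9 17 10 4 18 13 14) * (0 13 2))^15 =((0 13 14)(2 9 17 10 4 18))^15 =(2 10)(4 9)(17 18)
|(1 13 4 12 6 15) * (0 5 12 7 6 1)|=|(0 5 12 1 13 4 7 6 15)|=9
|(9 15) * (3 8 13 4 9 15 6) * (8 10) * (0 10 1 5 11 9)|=|(15)(0 10 8 13 4)(1 5 11 9 6 3)|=30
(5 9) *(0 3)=[3, 1, 2, 0, 4, 9, 6, 7, 8, 5]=(0 3)(5 9)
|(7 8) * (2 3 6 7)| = 5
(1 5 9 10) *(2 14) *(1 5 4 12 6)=(1 4 12 6)(2 14)(5 9 10)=[0, 4, 14, 3, 12, 9, 1, 7, 8, 10, 5, 11, 6, 13, 2]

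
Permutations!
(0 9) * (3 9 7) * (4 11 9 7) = (0 4 11 9)(3 7) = [4, 1, 2, 7, 11, 5, 6, 3, 8, 0, 10, 9]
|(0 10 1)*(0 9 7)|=|(0 10 1 9 7)|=5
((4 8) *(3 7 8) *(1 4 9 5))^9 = ((1 4 3 7 8 9 5))^9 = (1 3 8 5 4 7 9)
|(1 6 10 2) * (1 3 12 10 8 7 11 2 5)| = 10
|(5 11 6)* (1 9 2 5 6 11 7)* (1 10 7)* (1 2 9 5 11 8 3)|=|(1 5 2 11 8 3)(7 10)|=6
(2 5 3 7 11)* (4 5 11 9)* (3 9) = (2 11)(3 7)(4 5 9) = [0, 1, 11, 7, 5, 9, 6, 3, 8, 4, 10, 2]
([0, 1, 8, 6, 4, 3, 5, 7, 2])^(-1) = (2 8)(3 5 6)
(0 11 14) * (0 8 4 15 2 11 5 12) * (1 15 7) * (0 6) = (0 5 12 6)(1 15 2 11 14 8 4 7) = [5, 15, 11, 3, 7, 12, 0, 1, 4, 9, 10, 14, 6, 13, 8, 2]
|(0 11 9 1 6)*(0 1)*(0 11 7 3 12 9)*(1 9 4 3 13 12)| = 10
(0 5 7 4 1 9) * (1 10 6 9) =[5, 1, 2, 3, 10, 7, 9, 4, 8, 0, 6] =(0 5 7 4 10 6 9)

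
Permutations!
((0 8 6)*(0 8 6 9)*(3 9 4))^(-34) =((0 6 8 4 3 9))^(-34) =(0 8 3)(4 9 6)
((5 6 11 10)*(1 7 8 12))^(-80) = ((1 7 8 12)(5 6 11 10))^(-80) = (12)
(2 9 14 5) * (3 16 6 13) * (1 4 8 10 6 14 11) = [0, 4, 9, 16, 8, 2, 13, 7, 10, 11, 6, 1, 12, 3, 5, 15, 14] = (1 4 8 10 6 13 3 16 14 5 2 9 11)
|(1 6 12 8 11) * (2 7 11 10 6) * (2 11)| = 4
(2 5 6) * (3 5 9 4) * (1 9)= [0, 9, 1, 5, 3, 6, 2, 7, 8, 4]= (1 9 4 3 5 6 2)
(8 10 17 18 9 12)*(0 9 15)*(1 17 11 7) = (0 9 12 8 10 11 7 1 17 18 15) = [9, 17, 2, 3, 4, 5, 6, 1, 10, 12, 11, 7, 8, 13, 14, 0, 16, 18, 15]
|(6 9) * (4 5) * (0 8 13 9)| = 10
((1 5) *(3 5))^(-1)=((1 3 5))^(-1)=(1 5 3)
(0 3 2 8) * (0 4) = (0 3 2 8 4) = [3, 1, 8, 2, 0, 5, 6, 7, 4]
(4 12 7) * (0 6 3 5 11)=(0 6 3 5 11)(4 12 7)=[6, 1, 2, 5, 12, 11, 3, 4, 8, 9, 10, 0, 7]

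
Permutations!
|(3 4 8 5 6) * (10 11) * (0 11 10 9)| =|(0 11 9)(3 4 8 5 6)| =15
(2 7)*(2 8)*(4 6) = (2 7 8)(4 6) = [0, 1, 7, 3, 6, 5, 4, 8, 2]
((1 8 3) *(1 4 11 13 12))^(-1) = (1 12 13 11 4 3 8) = ((1 8 3 4 11 13 12))^(-1)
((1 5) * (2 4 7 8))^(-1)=(1 5)(2 8 7 4)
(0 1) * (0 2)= (0 1 2)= [1, 2, 0]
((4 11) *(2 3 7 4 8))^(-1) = (2 8 11 4 7 3)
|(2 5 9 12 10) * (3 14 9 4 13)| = |(2 5 4 13 3 14 9 12 10)| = 9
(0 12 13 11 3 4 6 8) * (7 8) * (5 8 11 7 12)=(0 5 8)(3 4 6 12 13 7 11)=[5, 1, 2, 4, 6, 8, 12, 11, 0, 9, 10, 3, 13, 7]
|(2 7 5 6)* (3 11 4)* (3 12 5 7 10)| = 8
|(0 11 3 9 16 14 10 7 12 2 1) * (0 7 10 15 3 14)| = 28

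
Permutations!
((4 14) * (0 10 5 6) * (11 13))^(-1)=((0 10 5 6)(4 14)(11 13))^(-1)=(0 6 5 10)(4 14)(11 13)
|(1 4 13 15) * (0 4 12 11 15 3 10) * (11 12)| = |(0 4 13 3 10)(1 11 15)| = 15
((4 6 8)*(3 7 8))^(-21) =(3 6 4 8 7)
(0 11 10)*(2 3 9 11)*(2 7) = (0 7 2 3 9 11 10) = [7, 1, 3, 9, 4, 5, 6, 2, 8, 11, 0, 10]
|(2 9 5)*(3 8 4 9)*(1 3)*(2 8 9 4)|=|(1 3 9 5 8 2)|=6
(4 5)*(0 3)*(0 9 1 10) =[3, 10, 2, 9, 5, 4, 6, 7, 8, 1, 0] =(0 3 9 1 10)(4 5)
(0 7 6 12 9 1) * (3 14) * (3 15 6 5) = (0 7 5 3 14 15 6 12 9 1) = [7, 0, 2, 14, 4, 3, 12, 5, 8, 1, 10, 11, 9, 13, 15, 6]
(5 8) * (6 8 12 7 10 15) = (5 12 7 10 15 6 8) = [0, 1, 2, 3, 4, 12, 8, 10, 5, 9, 15, 11, 7, 13, 14, 6]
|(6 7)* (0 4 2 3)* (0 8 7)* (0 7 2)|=|(0 4)(2 3 8)(6 7)|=6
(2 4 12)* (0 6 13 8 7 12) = [6, 1, 4, 3, 0, 5, 13, 12, 7, 9, 10, 11, 2, 8] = (0 6 13 8 7 12 2 4)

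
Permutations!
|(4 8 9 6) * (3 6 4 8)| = 5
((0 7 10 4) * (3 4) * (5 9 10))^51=(0 5 10 4 7 9 3)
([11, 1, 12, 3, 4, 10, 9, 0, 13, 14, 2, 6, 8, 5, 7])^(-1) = (0 7 14 9 6 11)(2 10 5 13 8 12)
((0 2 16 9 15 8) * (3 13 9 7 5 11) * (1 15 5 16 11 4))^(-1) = ((0 2 11 3 13 9 5 4 1 15 8)(7 16))^(-1) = (0 8 15 1 4 5 9 13 3 11 2)(7 16)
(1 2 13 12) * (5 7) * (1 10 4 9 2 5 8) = (1 5 7 8)(2 13 12 10 4 9) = [0, 5, 13, 3, 9, 7, 6, 8, 1, 2, 4, 11, 10, 12]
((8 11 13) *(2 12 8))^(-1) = (2 13 11 8 12)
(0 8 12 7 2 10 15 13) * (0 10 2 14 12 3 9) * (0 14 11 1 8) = (1 8 3 9 14 12 7 11)(10 15 13) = [0, 8, 2, 9, 4, 5, 6, 11, 3, 14, 15, 1, 7, 10, 12, 13]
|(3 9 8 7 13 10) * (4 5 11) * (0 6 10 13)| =21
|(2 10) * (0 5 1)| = 6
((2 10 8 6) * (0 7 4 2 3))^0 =((0 7 4 2 10 8 6 3))^0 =(10)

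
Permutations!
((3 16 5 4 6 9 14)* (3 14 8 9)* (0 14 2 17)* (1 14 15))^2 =((0 15 1 14 2 17)(3 16 5 4 6)(8 9))^2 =(0 1 2)(3 5 6 16 4)(14 17 15)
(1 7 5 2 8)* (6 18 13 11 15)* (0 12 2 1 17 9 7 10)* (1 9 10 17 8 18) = (0 12 2 18 13 11 15 6 1 17 10)(5 9 7) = [12, 17, 18, 3, 4, 9, 1, 5, 8, 7, 0, 15, 2, 11, 14, 6, 16, 10, 13]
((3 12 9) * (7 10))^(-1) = ((3 12 9)(7 10))^(-1) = (3 9 12)(7 10)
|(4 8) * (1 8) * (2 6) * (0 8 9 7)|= |(0 8 4 1 9 7)(2 6)|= 6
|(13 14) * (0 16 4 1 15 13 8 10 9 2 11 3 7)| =14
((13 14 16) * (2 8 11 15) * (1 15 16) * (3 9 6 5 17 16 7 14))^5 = (1 7 8 15 14 11 2)(3 16 5 9 13 17 6) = ((1 15 2 8 11 7 14)(3 9 6 5 17 16 13))^5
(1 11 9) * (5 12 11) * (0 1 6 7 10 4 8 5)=(0 1)(4 8 5 12 11 9 6 7 10)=[1, 0, 2, 3, 8, 12, 7, 10, 5, 6, 4, 9, 11]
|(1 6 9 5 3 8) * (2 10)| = 6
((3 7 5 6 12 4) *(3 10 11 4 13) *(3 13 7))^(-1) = ((13)(4 10 11)(5 6 12 7))^(-1) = (13)(4 11 10)(5 7 12 6)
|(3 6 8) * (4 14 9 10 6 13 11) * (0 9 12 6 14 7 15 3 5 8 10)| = |(0 9)(3 13 11 4 7 15)(5 8)(6 10 14 12)| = 12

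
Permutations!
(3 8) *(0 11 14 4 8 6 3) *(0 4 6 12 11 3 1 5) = [3, 5, 2, 12, 8, 0, 1, 7, 4, 9, 10, 14, 11, 13, 6] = (0 3 12 11 14 6 1 5)(4 8)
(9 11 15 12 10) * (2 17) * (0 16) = (0 16)(2 17)(9 11 15 12 10) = [16, 1, 17, 3, 4, 5, 6, 7, 8, 11, 9, 15, 10, 13, 14, 12, 0, 2]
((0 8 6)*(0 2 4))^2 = ((0 8 6 2 4))^2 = (0 6 4 8 2)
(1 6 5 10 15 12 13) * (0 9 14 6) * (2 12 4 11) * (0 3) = (0 9 14 6 5 10 15 4 11 2 12 13 1 3) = [9, 3, 12, 0, 11, 10, 5, 7, 8, 14, 15, 2, 13, 1, 6, 4]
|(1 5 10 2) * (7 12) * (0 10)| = 10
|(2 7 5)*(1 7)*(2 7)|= |(1 2)(5 7)|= 2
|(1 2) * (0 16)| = |(0 16)(1 2)| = 2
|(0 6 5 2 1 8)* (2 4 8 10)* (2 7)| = |(0 6 5 4 8)(1 10 7 2)| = 20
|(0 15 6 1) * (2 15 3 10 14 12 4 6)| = 8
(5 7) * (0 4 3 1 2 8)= (0 4 3 1 2 8)(5 7)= [4, 2, 8, 1, 3, 7, 6, 5, 0]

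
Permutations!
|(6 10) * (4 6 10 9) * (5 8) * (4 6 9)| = |(10)(4 9 6)(5 8)| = 6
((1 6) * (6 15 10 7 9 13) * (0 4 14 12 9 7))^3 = ((0 4 14 12 9 13 6 1 15 10))^3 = (0 12 6 10 14 13 15 4 9 1)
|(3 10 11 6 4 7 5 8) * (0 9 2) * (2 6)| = 11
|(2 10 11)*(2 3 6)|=5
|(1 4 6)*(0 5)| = |(0 5)(1 4 6)| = 6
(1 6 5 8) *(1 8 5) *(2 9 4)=[0, 6, 9, 3, 2, 5, 1, 7, 8, 4]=(1 6)(2 9 4)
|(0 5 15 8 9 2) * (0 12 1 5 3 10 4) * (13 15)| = 8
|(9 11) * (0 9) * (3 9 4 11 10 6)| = |(0 4 11)(3 9 10 6)| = 12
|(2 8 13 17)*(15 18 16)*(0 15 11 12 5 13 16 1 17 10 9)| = |(0 15 18 1 17 2 8 16 11 12 5 13 10 9)| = 14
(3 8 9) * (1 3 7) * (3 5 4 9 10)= (1 5 4 9 7)(3 8 10)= [0, 5, 2, 8, 9, 4, 6, 1, 10, 7, 3]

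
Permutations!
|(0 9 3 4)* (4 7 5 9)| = |(0 4)(3 7 5 9)| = 4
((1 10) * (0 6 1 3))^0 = (10)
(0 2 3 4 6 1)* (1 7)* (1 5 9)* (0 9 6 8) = [2, 9, 3, 4, 8, 6, 7, 5, 0, 1] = (0 2 3 4 8)(1 9)(5 6 7)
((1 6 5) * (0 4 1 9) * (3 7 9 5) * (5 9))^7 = ((0 4 1 6 3 7 5 9))^7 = (0 9 5 7 3 6 1 4)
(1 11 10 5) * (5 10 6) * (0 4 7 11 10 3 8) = [4, 10, 2, 8, 7, 1, 5, 11, 0, 9, 3, 6] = (0 4 7 11 6 5 1 10 3 8)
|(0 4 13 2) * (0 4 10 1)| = |(0 10 1)(2 4 13)| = 3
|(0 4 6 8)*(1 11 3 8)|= |(0 4 6 1 11 3 8)|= 7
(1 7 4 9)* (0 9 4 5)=(0 9 1 7 5)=[9, 7, 2, 3, 4, 0, 6, 5, 8, 1]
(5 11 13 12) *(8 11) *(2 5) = (2 5 8 11 13 12) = [0, 1, 5, 3, 4, 8, 6, 7, 11, 9, 10, 13, 2, 12]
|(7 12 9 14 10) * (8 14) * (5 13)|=6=|(5 13)(7 12 9 8 14 10)|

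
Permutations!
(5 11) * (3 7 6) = (3 7 6)(5 11) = [0, 1, 2, 7, 4, 11, 3, 6, 8, 9, 10, 5]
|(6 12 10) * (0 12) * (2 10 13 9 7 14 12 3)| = |(0 3 2 10 6)(7 14 12 13 9)| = 5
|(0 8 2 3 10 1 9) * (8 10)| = |(0 10 1 9)(2 3 8)| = 12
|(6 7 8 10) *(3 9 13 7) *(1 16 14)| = |(1 16 14)(3 9 13 7 8 10 6)| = 21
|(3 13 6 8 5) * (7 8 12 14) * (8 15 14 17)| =21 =|(3 13 6 12 17 8 5)(7 15 14)|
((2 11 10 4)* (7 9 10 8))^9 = ((2 11 8 7 9 10 4))^9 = (2 8 9 4 11 7 10)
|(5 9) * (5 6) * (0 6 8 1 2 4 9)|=|(0 6 5)(1 2 4 9 8)|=15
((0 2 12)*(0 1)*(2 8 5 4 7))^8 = (12) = ((0 8 5 4 7 2 12 1))^8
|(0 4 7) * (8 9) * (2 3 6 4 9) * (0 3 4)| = |(0 9 8 2 4 7 3 6)| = 8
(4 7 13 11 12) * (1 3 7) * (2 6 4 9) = (1 3 7 13 11 12 9 2 6 4) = [0, 3, 6, 7, 1, 5, 4, 13, 8, 2, 10, 12, 9, 11]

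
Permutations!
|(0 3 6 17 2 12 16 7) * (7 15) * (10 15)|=10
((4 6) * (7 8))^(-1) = ((4 6)(7 8))^(-1) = (4 6)(7 8)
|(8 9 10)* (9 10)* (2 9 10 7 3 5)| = 7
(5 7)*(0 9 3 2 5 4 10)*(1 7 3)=(0 9 1 7 4 10)(2 5 3)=[9, 7, 5, 2, 10, 3, 6, 4, 8, 1, 0]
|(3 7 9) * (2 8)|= |(2 8)(3 7 9)|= 6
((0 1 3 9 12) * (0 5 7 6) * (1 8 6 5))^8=((0 8 6)(1 3 9 12)(5 7))^8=(12)(0 6 8)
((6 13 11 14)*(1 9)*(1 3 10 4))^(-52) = ((1 9 3 10 4)(6 13 11 14))^(-52) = (14)(1 10 9 4 3)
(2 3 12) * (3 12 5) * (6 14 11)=(2 12)(3 5)(6 14 11)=[0, 1, 12, 5, 4, 3, 14, 7, 8, 9, 10, 6, 2, 13, 11]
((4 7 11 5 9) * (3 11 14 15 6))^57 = (3 9 14)(4 15 11)(5 7 6)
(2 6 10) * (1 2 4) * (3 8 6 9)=[0, 2, 9, 8, 1, 5, 10, 7, 6, 3, 4]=(1 2 9 3 8 6 10 4)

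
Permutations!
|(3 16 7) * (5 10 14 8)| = 12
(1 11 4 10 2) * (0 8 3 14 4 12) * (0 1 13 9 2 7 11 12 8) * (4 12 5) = (1 5 4 10 7 11 8 3 14 12)(2 13 9) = [0, 5, 13, 14, 10, 4, 6, 11, 3, 2, 7, 8, 1, 9, 12]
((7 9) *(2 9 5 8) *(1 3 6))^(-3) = ((1 3 6)(2 9 7 5 8))^(-3) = (2 7 8 9 5)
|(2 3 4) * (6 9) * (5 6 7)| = |(2 3 4)(5 6 9 7)| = 12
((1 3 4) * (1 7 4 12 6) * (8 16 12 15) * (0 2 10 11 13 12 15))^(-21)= (16)(0 6 11)(1 13 2)(3 12 10)(4 7)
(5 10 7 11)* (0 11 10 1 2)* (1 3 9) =(0 11 5 3 9 1 2)(7 10) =[11, 2, 0, 9, 4, 3, 6, 10, 8, 1, 7, 5]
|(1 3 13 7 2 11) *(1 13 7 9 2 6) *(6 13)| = 8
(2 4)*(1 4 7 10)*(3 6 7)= (1 4 2 3 6 7 10)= [0, 4, 3, 6, 2, 5, 7, 10, 8, 9, 1]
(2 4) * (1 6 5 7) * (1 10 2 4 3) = (1 6 5 7 10 2 3) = [0, 6, 3, 1, 4, 7, 5, 10, 8, 9, 2]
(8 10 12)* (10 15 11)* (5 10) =(5 10 12 8 15 11) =[0, 1, 2, 3, 4, 10, 6, 7, 15, 9, 12, 5, 8, 13, 14, 11]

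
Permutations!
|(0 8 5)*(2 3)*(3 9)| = 3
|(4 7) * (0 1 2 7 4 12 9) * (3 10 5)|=|(0 1 2 7 12 9)(3 10 5)|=6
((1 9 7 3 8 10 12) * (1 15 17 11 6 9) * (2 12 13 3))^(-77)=((2 12 15 17 11 6 9 7)(3 8 10 13))^(-77)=(2 17 9 12 11 7 15 6)(3 13 10 8)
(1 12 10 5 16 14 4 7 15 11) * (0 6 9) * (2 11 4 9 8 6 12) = (0 12 10 5 16 14 9)(1 2 11)(4 7 15)(6 8) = [12, 2, 11, 3, 7, 16, 8, 15, 6, 0, 5, 1, 10, 13, 9, 4, 14]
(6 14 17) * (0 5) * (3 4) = [5, 1, 2, 4, 3, 0, 14, 7, 8, 9, 10, 11, 12, 13, 17, 15, 16, 6] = (0 5)(3 4)(6 14 17)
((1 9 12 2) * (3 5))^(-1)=((1 9 12 2)(3 5))^(-1)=(1 2 12 9)(3 5)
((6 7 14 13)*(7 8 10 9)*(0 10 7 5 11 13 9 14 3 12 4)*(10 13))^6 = ((0 13 6 8 7 3 12 4)(5 11 10 14 9))^6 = (0 12 7 6)(3 8 13 4)(5 11 10 14 9)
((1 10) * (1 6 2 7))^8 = (1 2 10 7 6)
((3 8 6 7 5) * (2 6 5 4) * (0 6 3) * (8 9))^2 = (0 7 2 9 5 6 4 3 8)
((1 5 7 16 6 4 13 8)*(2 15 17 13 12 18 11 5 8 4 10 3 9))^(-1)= (1 8)(2 9 3 10 6 16 7 5 11 18 12 4 13 17 15)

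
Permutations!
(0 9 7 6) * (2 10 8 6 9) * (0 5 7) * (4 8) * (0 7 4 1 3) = (0 2 10 1 3)(4 8 6 5)(7 9) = [2, 3, 10, 0, 8, 4, 5, 9, 6, 7, 1]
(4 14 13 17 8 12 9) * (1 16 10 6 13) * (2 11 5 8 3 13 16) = (1 2 11 5 8 12 9 4 14)(3 13 17)(6 16 10) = [0, 2, 11, 13, 14, 8, 16, 7, 12, 4, 6, 5, 9, 17, 1, 15, 10, 3]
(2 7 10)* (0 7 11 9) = [7, 1, 11, 3, 4, 5, 6, 10, 8, 0, 2, 9] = (0 7 10 2 11 9)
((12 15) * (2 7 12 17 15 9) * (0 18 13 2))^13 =(0 9 12 7 2 13 18)(15 17)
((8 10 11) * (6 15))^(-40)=(15)(8 11 10)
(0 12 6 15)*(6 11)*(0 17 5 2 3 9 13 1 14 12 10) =(0 10)(1 14 12 11 6 15 17 5 2 3 9 13) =[10, 14, 3, 9, 4, 2, 15, 7, 8, 13, 0, 6, 11, 1, 12, 17, 16, 5]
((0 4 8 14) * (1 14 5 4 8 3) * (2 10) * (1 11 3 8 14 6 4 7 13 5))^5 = ((0 14)(1 6 4 8)(2 10)(3 11)(5 7 13))^5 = (0 14)(1 6 4 8)(2 10)(3 11)(5 13 7)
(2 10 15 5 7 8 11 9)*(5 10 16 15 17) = [0, 1, 16, 3, 4, 7, 6, 8, 11, 2, 17, 9, 12, 13, 14, 10, 15, 5] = (2 16 15 10 17 5 7 8 11 9)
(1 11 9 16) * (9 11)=(1 9 16)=[0, 9, 2, 3, 4, 5, 6, 7, 8, 16, 10, 11, 12, 13, 14, 15, 1]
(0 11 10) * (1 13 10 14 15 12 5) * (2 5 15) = (0 11 14 2 5 1 13 10)(12 15) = [11, 13, 5, 3, 4, 1, 6, 7, 8, 9, 0, 14, 15, 10, 2, 12]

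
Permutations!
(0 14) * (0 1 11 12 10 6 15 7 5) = (0 14 1 11 12 10 6 15 7 5) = [14, 11, 2, 3, 4, 0, 15, 5, 8, 9, 6, 12, 10, 13, 1, 7]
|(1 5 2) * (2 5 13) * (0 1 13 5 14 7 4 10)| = |(0 1 5 14 7 4 10)(2 13)| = 14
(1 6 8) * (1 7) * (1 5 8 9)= [0, 6, 2, 3, 4, 8, 9, 5, 7, 1]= (1 6 9)(5 8 7)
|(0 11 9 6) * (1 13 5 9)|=7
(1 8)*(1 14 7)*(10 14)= [0, 8, 2, 3, 4, 5, 6, 1, 10, 9, 14, 11, 12, 13, 7]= (1 8 10 14 7)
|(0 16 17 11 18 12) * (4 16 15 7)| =|(0 15 7 4 16 17 11 18 12)| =9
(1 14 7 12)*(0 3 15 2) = [3, 14, 0, 15, 4, 5, 6, 12, 8, 9, 10, 11, 1, 13, 7, 2] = (0 3 15 2)(1 14 7 12)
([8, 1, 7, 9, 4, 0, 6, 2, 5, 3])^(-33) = [0, 1, 7, 9, 4, 5, 6, 2, 8, 3]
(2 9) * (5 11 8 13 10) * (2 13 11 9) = [0, 1, 2, 3, 4, 9, 6, 7, 11, 13, 5, 8, 12, 10] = (5 9 13 10)(8 11)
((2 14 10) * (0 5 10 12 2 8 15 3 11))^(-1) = ((0 5 10 8 15 3 11)(2 14 12))^(-1) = (0 11 3 15 8 10 5)(2 12 14)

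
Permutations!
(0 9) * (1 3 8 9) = [1, 3, 2, 8, 4, 5, 6, 7, 9, 0] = (0 1 3 8 9)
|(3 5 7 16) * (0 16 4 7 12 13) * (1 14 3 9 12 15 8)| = |(0 16 9 12 13)(1 14 3 5 15 8)(4 7)| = 30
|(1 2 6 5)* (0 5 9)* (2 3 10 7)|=|(0 5 1 3 10 7 2 6 9)|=9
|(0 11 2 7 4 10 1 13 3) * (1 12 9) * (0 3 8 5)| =|(0 11 2 7 4 10 12 9 1 13 8 5)| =12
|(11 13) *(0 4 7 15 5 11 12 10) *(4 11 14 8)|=30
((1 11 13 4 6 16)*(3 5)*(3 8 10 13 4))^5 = ((1 11 4 6 16)(3 5 8 10 13))^5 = (16)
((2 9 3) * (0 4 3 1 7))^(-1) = (0 7 1 9 2 3 4)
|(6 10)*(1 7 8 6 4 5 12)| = 8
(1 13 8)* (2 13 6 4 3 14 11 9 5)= (1 6 4 3 14 11 9 5 2 13 8)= [0, 6, 13, 14, 3, 2, 4, 7, 1, 5, 10, 9, 12, 8, 11]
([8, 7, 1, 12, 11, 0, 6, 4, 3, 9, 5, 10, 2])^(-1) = (0 5 10 11 4 7 1 2 12 3 8)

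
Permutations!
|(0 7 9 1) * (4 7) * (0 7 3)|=3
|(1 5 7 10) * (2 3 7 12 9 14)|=9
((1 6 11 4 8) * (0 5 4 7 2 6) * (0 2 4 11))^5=(0 8 5 1 11 2 7 6 4)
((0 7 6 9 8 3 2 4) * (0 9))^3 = ((0 7 6)(2 4 9 8 3))^3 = (2 8 4 3 9)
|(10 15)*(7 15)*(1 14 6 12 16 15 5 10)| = 6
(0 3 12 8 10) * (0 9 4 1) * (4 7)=(0 3 12 8 10 9 7 4 1)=[3, 0, 2, 12, 1, 5, 6, 4, 10, 7, 9, 11, 8]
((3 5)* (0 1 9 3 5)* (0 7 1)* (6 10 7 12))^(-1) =((1 9 3 12 6 10 7))^(-1) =(1 7 10 6 12 3 9)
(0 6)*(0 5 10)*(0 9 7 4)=(0 6 5 10 9 7 4)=[6, 1, 2, 3, 0, 10, 5, 4, 8, 7, 9]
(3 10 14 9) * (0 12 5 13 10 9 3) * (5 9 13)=(0 12 9)(3 13 10 14)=[12, 1, 2, 13, 4, 5, 6, 7, 8, 0, 14, 11, 9, 10, 3]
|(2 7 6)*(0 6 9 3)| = 6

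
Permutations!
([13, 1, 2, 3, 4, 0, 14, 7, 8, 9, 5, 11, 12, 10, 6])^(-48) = (14)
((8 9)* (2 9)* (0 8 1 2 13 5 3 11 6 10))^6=(0 6 3 13)(5 8 10 11)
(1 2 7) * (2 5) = [0, 5, 7, 3, 4, 2, 6, 1] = (1 5 2 7)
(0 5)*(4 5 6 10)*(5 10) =(0 6 5)(4 10) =[6, 1, 2, 3, 10, 0, 5, 7, 8, 9, 4]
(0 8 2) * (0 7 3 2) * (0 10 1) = (0 8 10 1)(2 7 3) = [8, 0, 7, 2, 4, 5, 6, 3, 10, 9, 1]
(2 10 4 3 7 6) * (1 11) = (1 11)(2 10 4 3 7 6) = [0, 11, 10, 7, 3, 5, 2, 6, 8, 9, 4, 1]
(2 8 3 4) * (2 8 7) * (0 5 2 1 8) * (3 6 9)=(0 5 2 7 1 8 6 9 3 4)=[5, 8, 7, 4, 0, 2, 9, 1, 6, 3]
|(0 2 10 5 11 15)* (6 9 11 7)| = 9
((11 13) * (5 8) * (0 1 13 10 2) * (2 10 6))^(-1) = (0 2 6 11 13 1)(5 8)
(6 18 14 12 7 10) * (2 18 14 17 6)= (2 18 17 6 14 12 7 10)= [0, 1, 18, 3, 4, 5, 14, 10, 8, 9, 2, 11, 7, 13, 12, 15, 16, 6, 17]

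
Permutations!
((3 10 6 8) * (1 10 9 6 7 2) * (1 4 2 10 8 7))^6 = ((1 8 3 9 6 7 10)(2 4))^6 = (1 10 7 6 9 3 8)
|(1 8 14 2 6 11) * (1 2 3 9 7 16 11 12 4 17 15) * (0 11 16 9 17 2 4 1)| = |(0 11 4 2 6 12 1 8 14 3 17 15)(7 9)| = 12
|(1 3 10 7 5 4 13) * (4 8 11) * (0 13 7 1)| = 30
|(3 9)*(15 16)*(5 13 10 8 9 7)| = |(3 7 5 13 10 8 9)(15 16)| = 14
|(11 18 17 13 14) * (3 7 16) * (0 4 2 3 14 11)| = 28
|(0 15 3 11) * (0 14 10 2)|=7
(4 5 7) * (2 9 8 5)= (2 9 8 5 7 4)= [0, 1, 9, 3, 2, 7, 6, 4, 5, 8]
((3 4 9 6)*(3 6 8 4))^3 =(9) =((4 9 8))^3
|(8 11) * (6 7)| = 2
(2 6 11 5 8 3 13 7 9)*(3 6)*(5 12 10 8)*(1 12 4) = (1 12 10 8 6 11 4)(2 3 13 7 9) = [0, 12, 3, 13, 1, 5, 11, 9, 6, 2, 8, 4, 10, 7]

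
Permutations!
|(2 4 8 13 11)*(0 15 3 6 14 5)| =30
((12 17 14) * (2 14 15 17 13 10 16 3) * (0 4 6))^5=((0 4 6)(2 14 12 13 10 16 3)(15 17))^5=(0 6 4)(2 16 13 14 3 10 12)(15 17)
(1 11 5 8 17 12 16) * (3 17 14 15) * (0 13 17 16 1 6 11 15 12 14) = (0 13 17 14 12 1 15 3 16 6 11 5 8) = [13, 15, 2, 16, 4, 8, 11, 7, 0, 9, 10, 5, 1, 17, 12, 3, 6, 14]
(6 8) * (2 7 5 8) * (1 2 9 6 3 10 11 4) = [0, 2, 7, 10, 1, 8, 9, 5, 3, 6, 11, 4] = (1 2 7 5 8 3 10 11 4)(6 9)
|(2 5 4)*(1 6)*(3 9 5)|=|(1 6)(2 3 9 5 4)|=10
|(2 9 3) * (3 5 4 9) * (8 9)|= 4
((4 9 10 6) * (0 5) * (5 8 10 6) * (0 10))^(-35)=((0 8)(4 9 6)(5 10))^(-35)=(0 8)(4 9 6)(5 10)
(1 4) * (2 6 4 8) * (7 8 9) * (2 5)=[0, 9, 6, 3, 1, 2, 4, 8, 5, 7]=(1 9 7 8 5 2 6 4)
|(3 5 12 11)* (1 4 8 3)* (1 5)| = |(1 4 8 3)(5 12 11)| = 12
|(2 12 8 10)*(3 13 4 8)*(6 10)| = |(2 12 3 13 4 8 6 10)| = 8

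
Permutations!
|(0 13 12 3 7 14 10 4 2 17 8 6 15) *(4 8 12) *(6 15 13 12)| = 40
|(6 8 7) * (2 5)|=6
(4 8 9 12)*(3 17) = (3 17)(4 8 9 12) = [0, 1, 2, 17, 8, 5, 6, 7, 9, 12, 10, 11, 4, 13, 14, 15, 16, 3]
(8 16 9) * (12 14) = (8 16 9)(12 14) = [0, 1, 2, 3, 4, 5, 6, 7, 16, 8, 10, 11, 14, 13, 12, 15, 9]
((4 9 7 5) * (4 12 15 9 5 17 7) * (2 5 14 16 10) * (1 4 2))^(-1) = (1 10 16 14 4)(2 9 15 12 5)(7 17)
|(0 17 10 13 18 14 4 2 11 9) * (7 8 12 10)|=|(0 17 7 8 12 10 13 18 14 4 2 11 9)|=13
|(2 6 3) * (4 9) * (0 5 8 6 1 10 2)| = |(0 5 8 6 3)(1 10 2)(4 9)| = 30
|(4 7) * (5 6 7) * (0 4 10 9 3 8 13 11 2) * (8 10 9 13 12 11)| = |(0 4 5 6 7 9 3 10 13 8 12 11 2)| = 13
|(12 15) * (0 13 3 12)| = 5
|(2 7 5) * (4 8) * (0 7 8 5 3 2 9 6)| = |(0 7 3 2 8 4 5 9 6)| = 9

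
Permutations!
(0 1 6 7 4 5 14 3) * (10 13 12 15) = (0 1 6 7 4 5 14 3)(10 13 12 15) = [1, 6, 2, 0, 5, 14, 7, 4, 8, 9, 13, 11, 15, 12, 3, 10]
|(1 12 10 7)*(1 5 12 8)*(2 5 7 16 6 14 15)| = |(1 8)(2 5 12 10 16 6 14 15)| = 8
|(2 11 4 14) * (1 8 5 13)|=4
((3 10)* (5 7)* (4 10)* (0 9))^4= (3 4 10)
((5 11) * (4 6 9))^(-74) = ((4 6 9)(5 11))^(-74) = (11)(4 6 9)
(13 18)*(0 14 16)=(0 14 16)(13 18)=[14, 1, 2, 3, 4, 5, 6, 7, 8, 9, 10, 11, 12, 18, 16, 15, 0, 17, 13]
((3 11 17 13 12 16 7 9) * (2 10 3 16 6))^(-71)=(2 10 3 11 17 13 12 6)(7 9 16)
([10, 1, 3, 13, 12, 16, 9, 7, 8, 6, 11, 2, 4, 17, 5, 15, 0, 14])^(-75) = (0 13)(2 5)(3 16)(4 12)(6 9)(10 17)(11 14)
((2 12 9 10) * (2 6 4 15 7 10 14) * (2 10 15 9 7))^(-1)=(2 15 7 12)(4 6 10 14 9)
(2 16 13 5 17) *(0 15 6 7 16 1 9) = (0 15 6 7 16 13 5 17 2 1 9) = [15, 9, 1, 3, 4, 17, 7, 16, 8, 0, 10, 11, 12, 5, 14, 6, 13, 2]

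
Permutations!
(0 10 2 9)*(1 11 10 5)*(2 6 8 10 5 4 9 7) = (0 4 9)(1 11 5)(2 7)(6 8 10) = [4, 11, 7, 3, 9, 1, 8, 2, 10, 0, 6, 5]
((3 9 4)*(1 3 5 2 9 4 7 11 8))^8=(1 8 11 7 9 2 5 4 3)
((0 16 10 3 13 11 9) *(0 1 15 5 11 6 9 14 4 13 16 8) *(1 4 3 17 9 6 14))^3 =(0 8)(1 11 5 15)(3 17 13 16 9 14 10 4)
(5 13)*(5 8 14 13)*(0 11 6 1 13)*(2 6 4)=(0 11 4 2 6 1 13 8 14)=[11, 13, 6, 3, 2, 5, 1, 7, 14, 9, 10, 4, 12, 8, 0]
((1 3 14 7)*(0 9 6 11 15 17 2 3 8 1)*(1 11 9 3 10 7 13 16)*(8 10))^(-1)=(0 7 10 1 16 13 14 3)(2 17 15 11 8)(6 9)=((0 3 14 13 16 1 10 7)(2 8 11 15 17)(6 9))^(-1)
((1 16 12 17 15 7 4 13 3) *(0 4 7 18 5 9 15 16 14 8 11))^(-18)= (0 8 1 13)(3 4 11 14)(5 15)(9 18)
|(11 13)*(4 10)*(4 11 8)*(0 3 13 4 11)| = |(0 3 13 8 11 4 10)| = 7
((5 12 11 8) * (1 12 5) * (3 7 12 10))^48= (1 8 11 12 7 3 10)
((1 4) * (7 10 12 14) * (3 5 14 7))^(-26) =((1 4)(3 5 14)(7 10 12))^(-26) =(3 5 14)(7 10 12)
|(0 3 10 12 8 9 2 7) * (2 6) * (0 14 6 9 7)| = |(0 3 10 12 8 7 14 6 2)| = 9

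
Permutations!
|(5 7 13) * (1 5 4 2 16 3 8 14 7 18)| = 24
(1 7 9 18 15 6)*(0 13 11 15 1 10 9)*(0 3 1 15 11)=(0 13)(1 7 3)(6 10 9 18 15)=[13, 7, 2, 1, 4, 5, 10, 3, 8, 18, 9, 11, 12, 0, 14, 6, 16, 17, 15]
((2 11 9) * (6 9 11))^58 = (11)(2 6 9)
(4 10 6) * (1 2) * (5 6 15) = (1 2)(4 10 15 5 6) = [0, 2, 1, 3, 10, 6, 4, 7, 8, 9, 15, 11, 12, 13, 14, 5]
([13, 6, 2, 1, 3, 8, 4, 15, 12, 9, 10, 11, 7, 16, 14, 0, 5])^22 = (0 7 8 16)(1 4)(3 6)(5 13 15 12)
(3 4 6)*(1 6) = (1 6 3 4) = [0, 6, 2, 4, 1, 5, 3]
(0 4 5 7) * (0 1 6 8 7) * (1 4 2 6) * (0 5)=(0 2 6 8 7 4)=[2, 1, 6, 3, 0, 5, 8, 4, 7]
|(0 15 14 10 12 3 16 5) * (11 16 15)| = 20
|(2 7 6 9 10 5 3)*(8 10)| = 8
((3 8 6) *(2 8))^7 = ((2 8 6 3))^7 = (2 3 6 8)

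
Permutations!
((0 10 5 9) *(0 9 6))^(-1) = (0 6 5 10)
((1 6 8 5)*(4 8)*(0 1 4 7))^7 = ((0 1 6 7)(4 8 5))^7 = (0 7 6 1)(4 8 5)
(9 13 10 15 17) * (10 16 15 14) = (9 13 16 15 17)(10 14) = [0, 1, 2, 3, 4, 5, 6, 7, 8, 13, 14, 11, 12, 16, 10, 17, 15, 9]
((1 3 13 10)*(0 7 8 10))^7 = ((0 7 8 10 1 3 13))^7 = (13)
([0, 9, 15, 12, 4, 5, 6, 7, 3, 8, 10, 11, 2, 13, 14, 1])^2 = [0, 8, 1, 2, 4, 5, 6, 7, 12, 3, 10, 11, 15, 13, 14, 9]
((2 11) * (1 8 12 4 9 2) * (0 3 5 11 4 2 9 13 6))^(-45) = (0 6 13 4 2 12 8 1 11 5 3)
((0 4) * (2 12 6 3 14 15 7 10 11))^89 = ((0 4)(2 12 6 3 14 15 7 10 11))^89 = (0 4)(2 11 10 7 15 14 3 6 12)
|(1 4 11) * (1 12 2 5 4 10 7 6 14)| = |(1 10 7 6 14)(2 5 4 11 12)| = 5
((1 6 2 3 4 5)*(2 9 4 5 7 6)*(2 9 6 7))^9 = (1 2)(3 9)(4 5)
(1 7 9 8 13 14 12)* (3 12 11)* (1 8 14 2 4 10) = [0, 7, 4, 12, 10, 5, 6, 9, 13, 14, 1, 3, 8, 2, 11] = (1 7 9 14 11 3 12 8 13 2 4 10)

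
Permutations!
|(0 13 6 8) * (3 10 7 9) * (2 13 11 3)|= |(0 11 3 10 7 9 2 13 6 8)|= 10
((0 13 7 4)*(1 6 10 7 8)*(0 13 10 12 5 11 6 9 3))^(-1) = ((0 10 7 4 13 8 1 9 3)(5 11 6 12))^(-1) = (0 3 9 1 8 13 4 7 10)(5 12 6 11)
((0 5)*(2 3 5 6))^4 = (0 5 3 2 6) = ((0 6 2 3 5))^4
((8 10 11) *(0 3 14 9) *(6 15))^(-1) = ((0 3 14 9)(6 15)(8 10 11))^(-1) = (0 9 14 3)(6 15)(8 11 10)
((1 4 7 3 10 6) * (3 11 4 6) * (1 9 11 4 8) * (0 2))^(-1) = (0 2)(1 8 11 9 6)(3 10)(4 7)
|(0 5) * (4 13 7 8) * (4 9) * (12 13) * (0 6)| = 6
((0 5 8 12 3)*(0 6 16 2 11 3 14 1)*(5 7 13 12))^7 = ((0 7 13 12 14 1)(2 11 3 6 16)(5 8))^7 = (0 7 13 12 14 1)(2 3 16 11 6)(5 8)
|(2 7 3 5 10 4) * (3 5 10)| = 6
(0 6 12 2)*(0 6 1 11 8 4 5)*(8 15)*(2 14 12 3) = (0 1 11 15 8 4 5)(2 6 3)(12 14) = [1, 11, 6, 2, 5, 0, 3, 7, 4, 9, 10, 15, 14, 13, 12, 8]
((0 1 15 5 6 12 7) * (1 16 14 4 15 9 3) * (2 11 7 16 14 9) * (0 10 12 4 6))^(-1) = ((0 14 6 4 15 5)(1 2 11 7 10 12 16 9 3))^(-1) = (0 5 15 4 6 14)(1 3 9 16 12 10 7 11 2)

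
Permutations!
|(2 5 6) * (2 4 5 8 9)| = |(2 8 9)(4 5 6)| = 3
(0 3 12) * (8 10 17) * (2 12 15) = (0 3 15 2 12)(8 10 17) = [3, 1, 12, 15, 4, 5, 6, 7, 10, 9, 17, 11, 0, 13, 14, 2, 16, 8]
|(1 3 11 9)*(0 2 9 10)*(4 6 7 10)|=10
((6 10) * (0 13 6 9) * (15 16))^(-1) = (0 9 10 6 13)(15 16)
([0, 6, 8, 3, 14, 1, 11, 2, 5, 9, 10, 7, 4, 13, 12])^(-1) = [0, 5, 7, 3, 12, 8, 1, 11, 2, 9, 10, 6, 14, 13, 4]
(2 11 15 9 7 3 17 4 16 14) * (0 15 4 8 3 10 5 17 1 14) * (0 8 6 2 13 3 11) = [15, 14, 0, 1, 16, 17, 2, 10, 11, 7, 5, 4, 12, 3, 13, 9, 8, 6] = (0 15 9 7 10 5 17 6 2)(1 14 13 3)(4 16 8 11)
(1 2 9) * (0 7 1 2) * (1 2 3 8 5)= (0 7 2 9 3 8 5 1)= [7, 0, 9, 8, 4, 1, 6, 2, 5, 3]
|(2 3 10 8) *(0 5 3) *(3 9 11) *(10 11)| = |(0 5 9 10 8 2)(3 11)| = 6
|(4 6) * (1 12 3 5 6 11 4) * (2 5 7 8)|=|(1 12 3 7 8 2 5 6)(4 11)|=8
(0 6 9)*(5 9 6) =(0 5 9) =[5, 1, 2, 3, 4, 9, 6, 7, 8, 0]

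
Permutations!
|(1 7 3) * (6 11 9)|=3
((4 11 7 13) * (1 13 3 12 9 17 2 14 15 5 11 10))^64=(2 11 9 15 3)(5 12 14 7 17)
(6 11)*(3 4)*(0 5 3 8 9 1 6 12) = (0 5 3 4 8 9 1 6 11 12) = [5, 6, 2, 4, 8, 3, 11, 7, 9, 1, 10, 12, 0]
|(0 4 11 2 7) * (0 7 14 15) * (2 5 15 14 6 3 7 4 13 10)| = 11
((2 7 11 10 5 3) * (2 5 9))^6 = ((2 7 11 10 9)(3 5))^6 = (2 7 11 10 9)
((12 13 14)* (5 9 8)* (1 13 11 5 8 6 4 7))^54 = (1 11 4 14 9)(5 7 12 6 13)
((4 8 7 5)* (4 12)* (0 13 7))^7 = (13)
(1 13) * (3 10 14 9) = (1 13)(3 10 14 9) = [0, 13, 2, 10, 4, 5, 6, 7, 8, 3, 14, 11, 12, 1, 9]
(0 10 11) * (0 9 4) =[10, 1, 2, 3, 0, 5, 6, 7, 8, 4, 11, 9] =(0 10 11 9 4)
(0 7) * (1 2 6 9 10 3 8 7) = (0 1 2 6 9 10 3 8 7) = [1, 2, 6, 8, 4, 5, 9, 0, 7, 10, 3]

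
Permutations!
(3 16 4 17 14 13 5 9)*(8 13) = (3 16 4 17 14 8 13 5 9) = [0, 1, 2, 16, 17, 9, 6, 7, 13, 3, 10, 11, 12, 5, 8, 15, 4, 14]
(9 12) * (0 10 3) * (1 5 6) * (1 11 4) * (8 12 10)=(0 8 12 9 10 3)(1 5 6 11 4)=[8, 5, 2, 0, 1, 6, 11, 7, 12, 10, 3, 4, 9]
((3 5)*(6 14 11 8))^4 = (14)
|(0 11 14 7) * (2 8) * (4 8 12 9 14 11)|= |(0 4 8 2 12 9 14 7)|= 8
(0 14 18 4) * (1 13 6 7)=(0 14 18 4)(1 13 6 7)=[14, 13, 2, 3, 0, 5, 7, 1, 8, 9, 10, 11, 12, 6, 18, 15, 16, 17, 4]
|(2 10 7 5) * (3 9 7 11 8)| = 8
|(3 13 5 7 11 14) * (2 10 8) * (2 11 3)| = |(2 10 8 11 14)(3 13 5 7)| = 20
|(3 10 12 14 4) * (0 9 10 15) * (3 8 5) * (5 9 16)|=|(0 16 5 3 15)(4 8 9 10 12 14)|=30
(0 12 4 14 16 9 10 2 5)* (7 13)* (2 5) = (0 12 4 14 16 9 10 5)(7 13) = [12, 1, 2, 3, 14, 0, 6, 13, 8, 10, 5, 11, 4, 7, 16, 15, 9]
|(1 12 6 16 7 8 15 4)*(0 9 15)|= 10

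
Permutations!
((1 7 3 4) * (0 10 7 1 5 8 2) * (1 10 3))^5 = ((0 3 4 5 8 2)(1 10 7))^5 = (0 2 8 5 4 3)(1 7 10)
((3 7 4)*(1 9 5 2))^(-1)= ((1 9 5 2)(3 7 4))^(-1)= (1 2 5 9)(3 4 7)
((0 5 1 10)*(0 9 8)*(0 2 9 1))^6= ((0 5)(1 10)(2 9 8))^6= (10)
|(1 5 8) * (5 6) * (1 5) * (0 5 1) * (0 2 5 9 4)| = 15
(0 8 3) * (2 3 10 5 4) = (0 8 10 5 4 2 3) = [8, 1, 3, 0, 2, 4, 6, 7, 10, 9, 5]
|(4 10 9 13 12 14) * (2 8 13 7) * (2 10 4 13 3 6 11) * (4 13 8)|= 9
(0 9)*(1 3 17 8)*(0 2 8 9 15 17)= [15, 3, 8, 0, 4, 5, 6, 7, 1, 2, 10, 11, 12, 13, 14, 17, 16, 9]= (0 15 17 9 2 8 1 3)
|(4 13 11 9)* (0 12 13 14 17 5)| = |(0 12 13 11 9 4 14 17 5)| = 9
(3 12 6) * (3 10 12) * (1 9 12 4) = (1 9 12 6 10 4) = [0, 9, 2, 3, 1, 5, 10, 7, 8, 12, 4, 11, 6]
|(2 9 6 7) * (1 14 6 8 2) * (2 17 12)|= 20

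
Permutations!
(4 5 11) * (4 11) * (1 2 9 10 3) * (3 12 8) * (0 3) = (0 3 1 2 9 10 12 8)(4 5) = [3, 2, 9, 1, 5, 4, 6, 7, 0, 10, 12, 11, 8]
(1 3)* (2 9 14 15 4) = (1 3)(2 9 14 15 4) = [0, 3, 9, 1, 2, 5, 6, 7, 8, 14, 10, 11, 12, 13, 15, 4]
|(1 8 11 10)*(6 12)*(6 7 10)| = 7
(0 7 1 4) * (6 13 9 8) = (0 7 1 4)(6 13 9 8) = [7, 4, 2, 3, 0, 5, 13, 1, 6, 8, 10, 11, 12, 9]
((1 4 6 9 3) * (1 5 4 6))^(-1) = (1 4 5 3 9 6)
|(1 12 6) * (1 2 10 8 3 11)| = |(1 12 6 2 10 8 3 11)| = 8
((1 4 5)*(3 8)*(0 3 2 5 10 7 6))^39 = (0 6 7 10 4 1 5 2 8 3)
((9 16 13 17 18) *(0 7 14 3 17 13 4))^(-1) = ((0 7 14 3 17 18 9 16 4))^(-1) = (0 4 16 9 18 17 3 14 7)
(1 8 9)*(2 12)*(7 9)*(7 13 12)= (1 8 13 12 2 7 9)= [0, 8, 7, 3, 4, 5, 6, 9, 13, 1, 10, 11, 2, 12]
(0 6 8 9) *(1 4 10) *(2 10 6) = [2, 4, 10, 3, 6, 5, 8, 7, 9, 0, 1] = (0 2 10 1 4 6 8 9)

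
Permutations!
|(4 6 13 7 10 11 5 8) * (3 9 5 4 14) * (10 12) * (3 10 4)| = 35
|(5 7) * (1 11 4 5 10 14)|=|(1 11 4 5 7 10 14)|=7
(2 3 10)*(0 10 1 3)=[10, 3, 0, 1, 4, 5, 6, 7, 8, 9, 2]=(0 10 2)(1 3)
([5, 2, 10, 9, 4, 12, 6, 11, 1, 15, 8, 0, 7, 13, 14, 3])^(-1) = [11, 8, 1, 15, 4, 0, 6, 12, 10, 3, 2, 7, 5, 13, 14, 9]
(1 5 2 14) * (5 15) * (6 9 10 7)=(1 15 5 2 14)(6 9 10 7)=[0, 15, 14, 3, 4, 2, 9, 6, 8, 10, 7, 11, 12, 13, 1, 5]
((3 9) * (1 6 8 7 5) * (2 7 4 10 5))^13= (1 6 8 4 10 5)(2 7)(3 9)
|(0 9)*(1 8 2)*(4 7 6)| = 6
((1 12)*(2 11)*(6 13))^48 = ((1 12)(2 11)(6 13))^48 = (13)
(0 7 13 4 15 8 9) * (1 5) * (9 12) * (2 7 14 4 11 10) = (0 14 4 15 8 12 9)(1 5)(2 7 13 11 10) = [14, 5, 7, 3, 15, 1, 6, 13, 12, 0, 2, 10, 9, 11, 4, 8]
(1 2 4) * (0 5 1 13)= (0 5 1 2 4 13)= [5, 2, 4, 3, 13, 1, 6, 7, 8, 9, 10, 11, 12, 0]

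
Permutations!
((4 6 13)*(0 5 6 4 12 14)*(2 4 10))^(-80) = ((0 5 6 13 12 14)(2 4 10))^(-80) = (0 12 6)(2 4 10)(5 14 13)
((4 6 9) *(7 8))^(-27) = (9)(7 8)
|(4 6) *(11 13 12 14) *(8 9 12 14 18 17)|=30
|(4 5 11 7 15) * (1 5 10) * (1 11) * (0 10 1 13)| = |(0 10 11 7 15 4 1 5 13)| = 9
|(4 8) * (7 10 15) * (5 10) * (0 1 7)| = |(0 1 7 5 10 15)(4 8)| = 6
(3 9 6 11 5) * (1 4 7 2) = [0, 4, 1, 9, 7, 3, 11, 2, 8, 6, 10, 5] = (1 4 7 2)(3 9 6 11 5)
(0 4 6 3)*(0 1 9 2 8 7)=(0 4 6 3 1 9 2 8 7)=[4, 9, 8, 1, 6, 5, 3, 0, 7, 2]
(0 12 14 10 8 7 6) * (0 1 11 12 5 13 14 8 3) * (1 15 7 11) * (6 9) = (0 5 13 14 10 3)(6 15 7 9)(8 11 12) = [5, 1, 2, 0, 4, 13, 15, 9, 11, 6, 3, 12, 8, 14, 10, 7]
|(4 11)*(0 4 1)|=4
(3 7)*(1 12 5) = (1 12 5)(3 7) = [0, 12, 2, 7, 4, 1, 6, 3, 8, 9, 10, 11, 5]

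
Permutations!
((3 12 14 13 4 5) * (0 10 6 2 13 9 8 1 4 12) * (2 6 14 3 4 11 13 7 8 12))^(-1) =((0 10 14 9 12 3)(1 11 13 2 7 8)(4 5))^(-1) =(0 3 12 9 14 10)(1 8 7 2 13 11)(4 5)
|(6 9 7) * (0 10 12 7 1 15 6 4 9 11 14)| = 11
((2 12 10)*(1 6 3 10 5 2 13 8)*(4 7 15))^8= ((1 6 3 10 13 8)(2 12 5)(4 7 15))^8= (1 3 13)(2 5 12)(4 15 7)(6 10 8)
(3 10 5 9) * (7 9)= [0, 1, 2, 10, 4, 7, 6, 9, 8, 3, 5]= (3 10 5 7 9)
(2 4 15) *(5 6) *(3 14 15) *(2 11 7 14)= (2 4 3)(5 6)(7 14 15 11)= [0, 1, 4, 2, 3, 6, 5, 14, 8, 9, 10, 7, 12, 13, 15, 11]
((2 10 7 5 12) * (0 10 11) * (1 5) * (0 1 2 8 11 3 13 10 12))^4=(0 1 8)(2 7 10 13 3)(5 11 12)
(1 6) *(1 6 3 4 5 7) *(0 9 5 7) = (0 9 5)(1 3 4 7) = [9, 3, 2, 4, 7, 0, 6, 1, 8, 5]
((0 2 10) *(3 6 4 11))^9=(3 6 4 11)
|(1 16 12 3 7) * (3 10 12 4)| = 10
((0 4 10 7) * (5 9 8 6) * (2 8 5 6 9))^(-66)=((0 4 10 7)(2 8 9 5))^(-66)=(0 10)(2 9)(4 7)(5 8)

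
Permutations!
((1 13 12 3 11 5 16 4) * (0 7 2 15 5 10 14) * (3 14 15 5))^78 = (0 12 1 16 2)(3 10)(4 5 7 14 13)(11 15)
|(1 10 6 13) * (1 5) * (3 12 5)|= |(1 10 6 13 3 12 5)|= 7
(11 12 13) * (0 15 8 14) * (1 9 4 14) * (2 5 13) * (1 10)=[15, 9, 5, 3, 14, 13, 6, 7, 10, 4, 1, 12, 2, 11, 0, 8]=(0 15 8 10 1 9 4 14)(2 5 13 11 12)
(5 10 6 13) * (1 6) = (1 6 13 5 10) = [0, 6, 2, 3, 4, 10, 13, 7, 8, 9, 1, 11, 12, 5]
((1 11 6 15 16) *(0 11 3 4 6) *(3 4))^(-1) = ((0 11)(1 4 6 15 16))^(-1) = (0 11)(1 16 15 6 4)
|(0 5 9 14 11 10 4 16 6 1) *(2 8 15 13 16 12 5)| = 56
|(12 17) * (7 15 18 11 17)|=|(7 15 18 11 17 12)|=6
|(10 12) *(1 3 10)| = |(1 3 10 12)| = 4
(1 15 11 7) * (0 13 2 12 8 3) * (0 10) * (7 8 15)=[13, 7, 12, 10, 4, 5, 6, 1, 3, 9, 0, 8, 15, 2, 14, 11]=(0 13 2 12 15 11 8 3 10)(1 7)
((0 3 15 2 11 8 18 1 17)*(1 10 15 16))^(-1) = ((0 3 16 1 17)(2 11 8 18 10 15))^(-1) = (0 17 1 16 3)(2 15 10 18 8 11)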